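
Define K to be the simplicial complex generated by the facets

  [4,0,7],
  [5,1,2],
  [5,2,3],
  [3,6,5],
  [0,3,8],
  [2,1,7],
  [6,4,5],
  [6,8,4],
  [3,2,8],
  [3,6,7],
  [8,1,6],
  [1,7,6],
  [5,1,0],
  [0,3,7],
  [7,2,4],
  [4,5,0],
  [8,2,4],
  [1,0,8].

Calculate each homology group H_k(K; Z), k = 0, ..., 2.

H_0 = Z,  H_1 = Z^2,  H_2 = Z.

Fix the vertex order 0 < 1 < 2 < 3 < 4 < 5 < 6 < 7 < 8 and write every simplex with vertices in increasing order. Then dim K = 2 and the simplices of K are:

  0-simplices (9): [0], [1], [2], [3], [4], [5], [6], [7], [8]
  1-simplices (27): (27 of them)
  2-simplices (18): [0,1,5], [0,1,8], [0,3,7], [0,3,8], [0,4,5], [0,4,7], [1,2,5], [1,2,7], [1,6,7], [1,6,8], [2,3,5], [2,3,8], [2,4,7], [2,4,8], [3,5,6], [3,6,7], [4,5,6], [4,6,8]

so the chain groups are C_0 ≅ Z^9, C_1 ≅ Z^27, C_2 ≅ Z^18.

The boundary map ∂_1: C_1 → C_0 is given by ∂[p,q] = [q] − [p]. For instance
  ∂[2,4] = [4] − [2].
The resulting 9×27 matrix has rank 8, and its Smith normal form has invariant factors (1,1,1,1,1,1,1,1).

The boundary map ∂_2: C_2 → C_1 acts by ∂[p,q,r] = [q,r] − [p,r] + [p,q]. For instance
  ∂[3,6,7] = [6,7] − [3,7] + [3,6],
  ∂[2,3,5] = [3,5] − [2,5] + [2,3].
The 27×18 boundary matrix has rank 17 and Smith normal form diag(1,1,1,1,1,1,1,1,1,1,1,1,1,1,1,1,1).

Now H_k = ker ∂_k / im ∂_{k+1}, so:

  H_0: rank C_0 − rank ∂_1 = 9 − 8 = 1, and the invariant factors of ∂_1 are all 1, so H_0 = Z.
  H_1: rank ker ∂_1 − rank ∂_2 = (27 − 8) − 17 = 2, and the invariant factors of ∂_2 are all 1, so H_1 = Z^2.
  H_2: rank ker ∂_2 − rank ∂_3 = (18 − 17) − 0 = 1, and there is no ∂_3, so H_2 = Z.

As a check, the Euler characteristic is 9 − 27 + 18 = 0, which agrees with 1 − 2 + 1 = 0.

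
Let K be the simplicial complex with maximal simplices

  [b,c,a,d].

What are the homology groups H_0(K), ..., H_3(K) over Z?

Take the total order a < b < c < d on the vertex set. Then K (dimension 3) consists of the simplices:

  0-simplices (4): a, b, c, d
  1-simplices (6): ab, ac, ad, bc, bd, cd
  2-simplices (4): abc, abd, acd, bcd
  3-simplices (1): abcd

giving chain groups C_0 ≅ Z^4, C_1 ≅ Z^6, C_2 ≅ Z^4, C_3 ≅ Z^1.

∂_1: C_1 → C_0 is given by ∂[p,q] = [q] − [p]. For instance
  ∂bd = d − b.
This gives a 4×6 integer matrix of rank 3; reducing to Smith normal form yields diagonal entries (1,1,1).

∂_2: C_2 → C_1 maps a triangle to the signed sum of its edges. For instance
  ∂abd = bd − ad + ab,
  ∂acd = cd − ad + ac.
The 6×4 boundary matrix has rank 3 and Smith normal form diag(1,1,1).

The boundary map ∂_3: C_3 → C_2 sends each 3-simplex σ to the alternating sum Σ_i (−1)^i (σ with its i-th vertex removed). For instance
  ∂abcd = bcd − acd + abd − abc.
As a 4×1 matrix over Z this has rank 1, with invariant factors (1).

Computing H_k = (kernel of ∂_k) / (image of ∂_{k+1}):

  H_0: rank C_0 − rank ∂_1 = 4 − 3 = 1, and the invariant factors of ∂_1 are all 1, so H_0 = Z.
  H_1: rank ker ∂_1 − rank ∂_2 = (6 − 3) − 3 = 0, and the invariant factors of ∂_2 are all 1, so H_1 = 0.
  H_2: rank ker ∂_2 − rank ∂_3 = (4 − 3) − 1 = 0, and the invariant factors of ∂_3 are all 1, so H_2 = 0.
  H_3: rank ker ∂_3 − rank ∂_4 = (1 − 1) − 0 = 0, and there is no ∂_4, so H_3 = 0.

H_0 ≅ Z,  H_1 = 0,  H_2 = 0,  H_3 = 0.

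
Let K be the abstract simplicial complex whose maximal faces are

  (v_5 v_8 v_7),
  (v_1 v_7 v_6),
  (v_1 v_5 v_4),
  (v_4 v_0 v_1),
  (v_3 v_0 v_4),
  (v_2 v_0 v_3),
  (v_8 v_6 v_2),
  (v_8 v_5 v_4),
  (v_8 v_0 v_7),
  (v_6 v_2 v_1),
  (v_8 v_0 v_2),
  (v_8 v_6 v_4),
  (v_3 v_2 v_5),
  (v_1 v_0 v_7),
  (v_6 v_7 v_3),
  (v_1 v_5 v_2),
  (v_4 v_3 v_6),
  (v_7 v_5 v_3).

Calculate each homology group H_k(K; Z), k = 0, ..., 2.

H_0 = Z,  H_1 = Z^2,  H_2 = Z.

Fix the vertex order v_0 < v_1 < v_2 < v_3 < v_4 < v_5 < v_6 < v_7 < v_8 and write every simplex with vertices in increasing order. Then dim K = 2 and the simplices of K are:

  0-simplices (9): [v_0], [v_1], [v_2], [v_3], [v_4], [v_5], [v_6], [v_7], [v_8]
  1-simplices (27): (27 of them)
  2-simplices (18): (18 of them)

Hence C_0 ≅ Z^9, C_1 ≅ Z^27, C_2 ≅ Z^18.

Boundary ∂_1: C_1 → C_0 is given by ∂[p,q] = [q] − [p].
As a 9×27 matrix over Z this has rank 8, with invariant factors (1,1,1,1,1,1,1,1).

Boundary ∂_2: C_2 → C_1 sends each 2-simplex [p,q,r] to [q,r] − [p,r] + [p,q]. For instance
  ∂[v_0,v_2,v_3] = [v_2,v_3] − [v_0,v_3] + [v_0,v_2],
  ∂[v_1,v_4,v_5] = [v_4,v_5] − [v_1,v_5] + [v_1,v_4].
This gives a 27×18 integer matrix of rank 17; reducing to Smith normal form yields diagonal entries (1,1,1,1,1,1,1,1,1,1,1,1,1,1,1,1,1).

From H_k ≅ ker(∂_k) / im(∂_{k+1}) we obtain:

  H_0: rank C_0 − rank ∂_1 = 9 − 8 = 1, and the invariant factors of ∂_1 are all 1, so H_0 ≅ Z.
  H_1: rank ker ∂_1 − rank ∂_2 = (27 − 8) − 17 = 2, and the invariant factors of ∂_2 are all 1, so H_1 ≅ Z^2.
  H_2: rank ker ∂_2 − rank ∂_3 = (18 − 17) − 0 = 1, and there is no ∂_3, so H_2 ≅ Z.

(K is a triangulation of the torus T^2.)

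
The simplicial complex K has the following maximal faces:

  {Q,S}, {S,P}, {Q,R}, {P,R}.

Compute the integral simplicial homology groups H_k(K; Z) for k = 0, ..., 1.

Order the vertices as P < Q < R < S. Listing each simplex with vertices in this order, K has dimension 1 with simplices:

  0-simplices (4): P, Q, R, S
  1-simplices (4): PR, PS, QR, QS

so the chain groups are C_0 ≅ Z^4, C_1 ≅ Z^4.

Boundary ∂_1: C_1 → C_0 sends each edge [p,q] (with p < q) to q − p. For instance
  ∂QS = S − Q.
The resulting 4×4 matrix has rank 3, and its Smith normal form has invariant factors (1,1,1).

Reading off H_k = ker ∂_k / im ∂_{k+1}:

  H_0: rank C_0 − rank ∂_1 = 4 − 3 = 1, and the invariant factors of ∂_1 are all 1, so H_0 = Z.
  H_1: rank ker ∂_1 − rank ∂_2 = (4 − 3) − 0 = 1, and there is no ∂_2, so H_1 = Z.

H_0 ≅ Z,  H_1 ≅ Z.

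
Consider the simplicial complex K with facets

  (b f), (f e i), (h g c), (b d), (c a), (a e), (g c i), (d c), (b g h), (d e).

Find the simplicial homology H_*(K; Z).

Take the total order a < b < c < d < e < f < g < h < i on the vertex set. Then K (dimension 2) consists of the simplices:

  0-simplices (9): a, b, c, d, e, f, g, h, i
  1-simplices (16): ac, ae, bd, bf, bg, bh, cd, cg, ch, ci, de, ef, ei, fi, gh, gi
  2-simplices (4): bgh, cgh, cgi, efi

so the chain groups are C_0 ≅ Z^9, C_1 ≅ Z^16, C_2 ≅ Z^4.

The boundary map ∂_1: C_1 → C_0 sends each edge [p,q] (with p < q) to q − p. For instance
  ∂bd = d − b.
The resulting 9×16 matrix has rank 8, and its Smith normal form has invariant factors (1,1,1,1,1,1,1,1).

∂_2: C_2 → C_1 maps a triangle to the signed sum of its edges. For instance
  ∂cgi = gi − ci + cg,
  ∂efi = fi − ei + ef.
This gives a 16×4 integer matrix of rank 4; reducing to Smith normal form yields diagonal entries (1,1,1,1).

Now H_k = ker ∂_k / im ∂_{k+1}, so:

  H_0: rank C_0 − rank ∂_1 = 9 − 8 = 1, and the invariant factors of ∂_1 are all 1, so H_0 = Z.
  H_1: rank ker ∂_1 − rank ∂_2 = (16 − 8) − 4 = 4, and the invariant factors of ∂_2 are all 1, so H_1 = Z^4.
  H_2: rank ker ∂_2 − rank ∂_3 = (4 − 4) − 0 = 0, and there is no ∂_3, so H_2 = 0.

H_0 = Z,  H_1 = Z^4,  H_2 = 0.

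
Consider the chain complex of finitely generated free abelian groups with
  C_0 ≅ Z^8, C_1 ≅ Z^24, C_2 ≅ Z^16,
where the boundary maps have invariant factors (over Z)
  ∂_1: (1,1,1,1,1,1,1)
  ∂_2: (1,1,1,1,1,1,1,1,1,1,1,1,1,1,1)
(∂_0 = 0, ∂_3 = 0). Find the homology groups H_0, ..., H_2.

H_0 ≅ Z,  H_1 ≅ Z^2,  H_2 ≅ Z.

H_0: b_0 = 8 − 0 − 7 = 1; torsion from ∂_1 factors > 1: none. So H_0 ≅ Z.
H_1: b_1 = 24 − 7 − 15 = 2; torsion from ∂_2 factors > 1: none. So H_1 ≅ Z^2.
H_2: b_2 = 16 − 15 − 0 = 1; torsion from ∂_3 factors > 1: none. So H_2 ≅ Z.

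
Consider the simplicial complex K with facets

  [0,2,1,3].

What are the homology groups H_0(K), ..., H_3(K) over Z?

We work with the vertex ordering 0 < 1 < 2 < 3. The simplices of K, each written with vertices in increasing order, are:

  0-simplices (4): [0], [1], [2], [3]
  1-simplices (6): [0,1], [0,2], [0,3], [1,2], [1,3], [2,3]
  2-simplices (4): [0,1,2], [0,1,3], [0,2,3], [1,2,3]
  3-simplices (1): [0,1,2,3]

giving chain groups C_0 ≅ Z^4, C_1 ≅ Z^6, C_2 ≅ Z^4, C_3 ≅ Z^1.

The boundary map ∂_1: C_1 → C_0 is given by ∂[p,q] = [q] − [p]. For instance
  ∂[2,3] = [3] − [2].
The 4×6 boundary matrix has rank 3 and Smith normal form diag(1,1,1).

∂_2: C_2 → C_1 maps a triangle to the signed sum of its edges. For instance
  ∂[0,1,2] = [1,2] − [0,2] + [0,1],
  ∂[0,1,3] = [1,3] − [0,3] + [0,1].
The 6×4 boundary matrix has rank 3 and Smith normal form diag(1,1,1).

The boundary map ∂_3: C_3 → C_2 sends each 3-simplex σ to the alternating sum Σ_i (−1)^i (σ with its i-th vertex removed). For instance
  ∂[0,1,2,3] = [1,2,3] − [0,2,3] + [0,1,3] − [0,1,2].
As a 4×1 matrix over Z this has rank 1, with invariant factors (1).

From H_k ≅ ker(∂_k) / im(∂_{k+1}) we obtain:

  H_0: rank C_0 − rank ∂_1 = 4 − 3 = 1, and the invariant factors of ∂_1 are all 1, so H_0 = Z.
  H_1: rank ker ∂_1 − rank ∂_2 = (6 − 3) − 3 = 0, and the invariant factors of ∂_2 are all 1, so H_1 = 0.
  H_2: rank ker ∂_2 − rank ∂_3 = (4 − 3) − 1 = 0, and the invariant factors of ∂_3 are all 1, so H_2 = 0.
  H_3: rank ker ∂_3 − rank ∂_4 = (1 − 1) − 0 = 0, and there is no ∂_4, so H_3 = 0.

H_0 ≅ Z,  H_1 = 0,  H_2 = 0,  H_3 = 0.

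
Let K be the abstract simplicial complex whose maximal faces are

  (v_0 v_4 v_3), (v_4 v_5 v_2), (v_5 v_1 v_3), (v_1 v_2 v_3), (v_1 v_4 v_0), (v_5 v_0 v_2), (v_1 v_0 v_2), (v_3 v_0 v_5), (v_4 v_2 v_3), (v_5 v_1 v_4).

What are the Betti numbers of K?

b_0 = 1, b_1 = 0, b_2 = 0.

We work with the vertex ordering v_0 < v_1 < v_2 < v_3 < v_4 < v_5. The simplices of K, each written with vertices in increasing order, are:

  0-simplices (6): [v_0], [v_1], [v_2], [v_3], [v_4], [v_5]
  1-simplices (15): (15 of them)
  2-simplices (10): [v_0,v_1,v_2], [v_0,v_1,v_4], [v_0,v_2,v_5], [v_0,v_3,v_4], [v_0,v_3,v_5], [v_1,v_2,v_3], [v_1,v_3,v_5], [v_1,v_4,v_5], [v_2,v_3,v_4], [v_2,v_4,v_5]

Hence C_0 ≅ Z^6, C_1 ≅ Z^15, C_2 ≅ Z^10.

∂_1: C_1 → C_0 is given by ∂[p,q] = [q] − [p]. For instance
  ∂[v_0,v_2] = [v_2] − [v_0].
As a 6×15 matrix over Z this has rank 5, with invariant factors (1,1,1,1,1).

∂_2: C_2 → C_1 maps a triangle to the signed sum of its edges. For instance
  ∂[v_0,v_1,v_4] = [v_1,v_4] − [v_0,v_4] + [v_0,v_1],
  ∂[v_1,v_2,v_3] = [v_2,v_3] − [v_1,v_3] + [v_1,v_2].
The resulting 15×10 matrix has rank 10, and its Smith normal form has invariant factors (1,1,1,1,1,1,1,1,1,2).

From H_k ≅ ker(∂_k) / im(∂_{k+1}) we obtain:

  H_0: rank C_0 − rank ∂_1 = 6 − 5 = 1, and the invariant factors of ∂_1 are all 1, so H_0 = Z.
  H_1: rank ker ∂_1 − rank ∂_2 = (15 − 5) − 10 = 0, and ∂_2 has invariant factor 2 > 1, so H_1 = Z_2.
  H_2: rank ker ∂_2 − rank ∂_3 = (10 − 10) − 0 = 0, and there is no ∂_3, so H_2 = 0.

Hence the Betti numbers are b_0 = 1, b_1 = 0, b_2 = 0.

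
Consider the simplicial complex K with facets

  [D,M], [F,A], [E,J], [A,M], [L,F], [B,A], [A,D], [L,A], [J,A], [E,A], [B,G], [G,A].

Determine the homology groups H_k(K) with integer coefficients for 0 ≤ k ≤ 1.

Order the vertices as A < B < D < E < F < G < J < L < M. Listing each simplex with vertices in this order, K has dimension 1 with simplices:

  0-simplices (9): A, B, D, E, F, G, J, L, M
  1-simplices (12): AB, AD, AE, AF, AG, AJ, AL, AM, BG, DM, EJ, FL

so the chain groups are C_0 ≅ Z^9, C_1 ≅ Z^12.

The boundary map ∂_1: C_1 → C_0 maps an edge to its endpoints' difference, ∂[p,q] = q − p. For instance
  ∂AJ = J − A.
As a 9×12 matrix over Z this has rank 8, with invariant factors (1,1,1,1,1,1,1,1).

Computing H_k = (kernel of ∂_k) / (image of ∂_{k+1}):

  H_0: rank C_0 − rank ∂_1 = 9 − 8 = 1, and the invariant factors of ∂_1 are all 1, so H_0 ≅ Z.
  H_1: rank ker ∂_1 − rank ∂_2 = (12 − 8) − 0 = 4, and there is no ∂_2, so H_1 ≅ Z^4.

H_0 = Z,  H_1 = Z^4.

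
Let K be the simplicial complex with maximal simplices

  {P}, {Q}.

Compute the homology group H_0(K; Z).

Take the total order P < Q on the vertex set. Then K (dimension 0) consists of the simplices:

  0-simplices (2): P, Q

so the chain groups are C_0 ≅ Z^2.

Reading off H_k = ker ∂_k / im ∂_{k+1}:

  H_0: rank C_0 − rank ∂_1 = 2 − 0 = 2, and there is no ∂_1, so H_0 = Z^2.

(K is a triangulation of a set of 2 points.)

H_0 = Z^2.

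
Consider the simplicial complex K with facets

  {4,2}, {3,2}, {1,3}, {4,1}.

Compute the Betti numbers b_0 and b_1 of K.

b_0 = 1, b_1 = 1.

We work with the vertex ordering 1 < 2 < 3 < 4. The simplices of K, each written with vertices in increasing order, are:

  0-simplices (4): [1], [2], [3], [4]
  1-simplices (4): [1,3], [1,4], [2,3], [2,4]

Hence C_0 ≅ Z^4, C_1 ≅ Z^4.

∂_1: C_1 → C_0 sends each edge [p,q] (with p < q) to q − p.
The resulting 4×4 matrix has rank 3, and its Smith normal form has invariant factors (1,1,1).

From H_k ≅ ker(∂_k) / im(∂_{k+1}) we obtain:

  H_0: rank C_0 − rank ∂_1 = 4 − 3 = 1, and the invariant factors of ∂_1 are all 1, so H_0 ≅ Z.
  H_1: rank ker ∂_1 − rank ∂_2 = (4 − 3) − 0 = 1, and there is no ∂_2, so H_1 ≅ Z.

Hence the Betti numbers are b_0 = 1, b_1 = 1.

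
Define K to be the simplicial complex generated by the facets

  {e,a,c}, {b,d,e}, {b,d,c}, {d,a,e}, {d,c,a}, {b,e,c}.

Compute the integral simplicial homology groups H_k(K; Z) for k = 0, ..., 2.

H_0 ≅ Z,  H_1 = 0,  H_2 ≅ Z.

Fix the vertex order a < b < c < d < e and write every simplex with vertices in increasing order. Then dim K = 2 and the simplices of K are:

  0-simplices (5): a, b, c, d, e
  1-simplices (9): ac, ad, ae, bc, bd, be, cd, ce, de
  2-simplices (6): acd, ace, ade, bcd, bce, bde

Hence C_0 ≅ Z^5, C_1 ≅ Z^9, C_2 ≅ Z^6.

∂_1: C_1 → C_0 is given by ∂[p,q] = [q] − [p]. For instance
  ∂bd = d − b.
As a 5×9 matrix over Z this has rank 4, with invariant factors (1,1,1,1).

The boundary map ∂_2: C_2 → C_1 sends each 2-simplex [p,q,r] to [q,r] − [p,r] + [p,q]. For instance
  ∂bde = de − be + bd,
  ∂ade = de − ae + ad.
As a 9×6 matrix over Z this has rank 5, with invariant factors (1,1,1,1,1).

Reading off H_k = ker ∂_k / im ∂_{k+1}:

  H_0: rank C_0 − rank ∂_1 = 5 − 4 = 1, and the invariant factors of ∂_1 are all 1, so H_0 ≅ Z.
  H_1: rank ker ∂_1 − rank ∂_2 = (9 − 4) − 5 = 0, and the invariant factors of ∂_2 are all 1, so H_1 ≅ 0.
  H_2: rank ker ∂_2 − rank ∂_3 = (6 − 5) − 0 = 1, and there is no ∂_3, so H_2 ≅ Z.

(K is a triangulation of the 2-sphere S^2.)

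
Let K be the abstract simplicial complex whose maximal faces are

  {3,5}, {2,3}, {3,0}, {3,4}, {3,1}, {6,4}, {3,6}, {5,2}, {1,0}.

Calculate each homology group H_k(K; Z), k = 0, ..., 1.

H_0 = Z,  H_1 = Z^3.

Order the vertices as 0 < 1 < 2 < 3 < 4 < 5 < 6. Listing each simplex with vertices in this order, K has dimension 1 with simplices:

  0-simplices (7): [0], [1], [2], [3], [4], [5], [6]
  1-simplices (9): [0,1], [0,3], [1,3], [2,3], [2,5], [3,4], [3,5], [3,6], [4,6]

Hence C_0 ≅ Z^7, C_1 ≅ Z^9.

The boundary map ∂_1: C_1 → C_0 is given by ∂[p,q] = [q] − [p].
This gives a 7×9 integer matrix of rank 6; reducing to Smith normal form yields diagonal entries (1,1,1,1,1,1).

From H_k ≅ ker(∂_k) / im(∂_{k+1}) we obtain:

  H_0: rank C_0 − rank ∂_1 = 7 − 6 = 1, and the invariant factors of ∂_1 are all 1, so H_0 = Z.
  H_1: rank ker ∂_1 − rank ∂_2 = (9 − 6) − 0 = 3, and there is no ∂_2, so H_1 = Z^3.

As a check, the Euler characteristic is 7 − 9 = -2, which agrees with 1 − 3 = -2.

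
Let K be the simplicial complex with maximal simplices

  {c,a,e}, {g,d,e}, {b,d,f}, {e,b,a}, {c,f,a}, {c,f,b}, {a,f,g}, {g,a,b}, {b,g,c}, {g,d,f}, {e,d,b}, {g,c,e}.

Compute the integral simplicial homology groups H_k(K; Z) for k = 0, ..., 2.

Take the total order a < b < c < d < e < f < g on the vertex set. Then K (dimension 2) consists of the simplices:

  0-simplices (7): a, b, c, d, e, f, g
  1-simplices (18): ab, ac, ae, af, ag, bc, bd, be, bf, bg, ce, cf, cg, de, df, dg, eg, fg
  2-simplices (12): abe, abg, ace, acf, afg, bcf, bcg, bde, bdf, ceg, deg, dfg

Hence C_0 ≅ Z^7, C_1 ≅ Z^18, C_2 ≅ Z^12.

Boundary ∂_1: C_1 → C_0 is given by ∂[p,q] = [q] − [p]. For instance
  ∂ag = g − a.
As a 7×18 matrix over Z this has rank 6, with invariant factors (1,1,1,1,1,1).

∂_2: C_2 → C_1 sends each 2-simplex [p,q,r] to [q,r] − [p,r] + [p,q]. For instance
  ∂bcg = cg − bg + bc,
  ∂ace = ce − ae + ac.
The 18×12 boundary matrix has rank 12 and Smith normal form diag(1,1,1,1,1,1,1,1,1,1,1,2).

Computing H_k = (kernel of ∂_k) / (image of ∂_{k+1}):

  H_0: rank C_0 − rank ∂_1 = 7 − 6 = 1, and the invariant factors of ∂_1 are all 1, so H_0 = Z.
  H_1: rank ker ∂_1 − rank ∂_2 = (18 − 6) − 12 = 0, and ∂_2 has invariant factor 2 > 1, so H_1 = Z/2Z.
  H_2: rank ker ∂_2 − rank ∂_3 = (12 − 12) − 0 = 0, and there is no ∂_3, so H_2 = 0.

H_0 ≅ Z,  H_1 ≅ Z/2Z,  H_2 = 0.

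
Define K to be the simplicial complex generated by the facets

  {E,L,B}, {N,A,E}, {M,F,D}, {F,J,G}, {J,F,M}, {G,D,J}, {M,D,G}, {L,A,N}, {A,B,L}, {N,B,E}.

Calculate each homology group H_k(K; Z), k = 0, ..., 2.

H_0 = Z^2,  H_1 = Z^2,  H_2 = 0.

Fix the vertex order A < B < D < E < F < G < J < L < M < N and write every simplex with vertices in increasing order. Then dim K = 2 and the simplices of K are:

  0-simplices (10): A, B, D, E, F, G, J, L, M, N
  1-simplices (20): AB, AE, AL, AN, BE, BL, BN, DF, DG, DJ, DM, EL, EN, FG, FJ, FM, GJ, GM, JM, LN
  2-simplices (10): ABL, AEN, ALN, BEL, BEN, DFM, DGJ, DGM, FGJ, FJM

Hence C_0 ≅ Z^10, C_1 ≅ Z^20, C_2 ≅ Z^10.

Boundary ∂_1: C_1 → C_0 is given by ∂[p,q] = [q] − [p]. For instance
  ∂AB = B − A.
This gives a 10×20 integer matrix of rank 8; reducing to Smith normal form yields diagonal entries (1,1,1,1,1,1,1,1).

The boundary map ∂_2: C_2 → C_1 sends each 2-simplex [p,q,r] to [q,r] − [p,r] + [p,q]. For instance
  ∂AEN = EN − AN + AE,
  ∂DGM = GM − DM + DG.
As a 20×10 matrix over Z this has rank 10, with invariant factors (1,1,1,1,1,1,1,1,1,1).

Now H_k = ker ∂_k / im ∂_{k+1}, so:

  H_0: rank C_0 − rank ∂_1 = 10 − 8 = 2, and the invariant factors of ∂_1 are all 1, so H_0 = Z^2.
  H_1: rank ker ∂_1 − rank ∂_2 = (20 − 8) − 10 = 2, and the invariant factors of ∂_2 are all 1, so H_1 = Z^2.
  H_2: rank ker ∂_2 − rank ∂_3 = (10 − 10) − 0 = 0, and there is no ∂_3, so H_2 = 0.

As a check, the Euler characteristic is 10 − 20 + 10 = 0, which agrees with 2 − 2 + 0 = 0.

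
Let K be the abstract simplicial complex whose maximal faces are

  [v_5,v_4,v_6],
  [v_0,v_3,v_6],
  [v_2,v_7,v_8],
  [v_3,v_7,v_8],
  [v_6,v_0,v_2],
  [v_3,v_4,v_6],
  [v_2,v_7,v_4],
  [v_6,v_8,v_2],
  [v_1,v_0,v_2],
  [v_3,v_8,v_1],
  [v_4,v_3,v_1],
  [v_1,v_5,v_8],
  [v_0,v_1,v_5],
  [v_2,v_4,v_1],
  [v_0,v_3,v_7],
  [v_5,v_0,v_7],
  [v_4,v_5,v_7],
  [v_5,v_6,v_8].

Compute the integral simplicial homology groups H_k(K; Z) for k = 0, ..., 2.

K has 9 vertices, 27 edges, 18 triangles.
rank ∂_0 = 0, rank ∂_1 = 8 ⇒ b_0 = 9 − 0 − 8 = 1; all invariant factors of ∂_1 are 1 so no torsion. So H_0 = Z.
rank ∂_1 = 8, rank ∂_2 = 17 ⇒ b_1 = 27 − 8 − 17 = 2; all invariant factors of ∂_2 are 1 so no torsion. So H_1 = Z^2.
rank ∂_2 = 17, rank ∂_3 = 0 ⇒ b_2 = 18 − 17 − 0 = 1. So H_2 = Z.

H_0 = Z,  H_1 = Z^2,  H_2 = Z.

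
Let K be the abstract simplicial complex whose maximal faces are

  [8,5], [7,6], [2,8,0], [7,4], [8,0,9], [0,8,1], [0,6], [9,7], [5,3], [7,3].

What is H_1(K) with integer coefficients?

H_1 ≅ Z^2.

Take the total order 0 < 1 < 2 < 3 < 4 < 5 < 6 < 7 < 8 < 9 on the vertex set. Then K (dimension 2) consists of the simplices:

  0-simplices (10): [0], [1], [2], [3], [4], [5], [6], [7], [8], [9]
  1-simplices (14): [0,1], [0,2], [0,6], [0,8], [0,9], [1,8], [2,8], [3,5], [3,7], [4,7], [5,8], [6,7], [7,9], [8,9]
  2-simplices (3): [0,1,8], [0,2,8], [0,8,9]

so the chain groups are C_0 ≅ Z^10, C_1 ≅ Z^14, C_2 ≅ Z^3.

The boundary map ∂_1: C_1 → C_0 is given by ∂[p,q] = [q] − [p].
This gives a 10×14 integer matrix of rank 9; reducing to Smith normal form yields diagonal entries (1,1,1,1,1,1,1,1,1).

The boundary map ∂_2: C_2 → C_1 maps a triangle to the signed sum of its edges. For instance
  ∂[0,8,9] = [8,9] − [0,9] + [0,8],
  ∂[0,1,8] = [1,8] − [0,8] + [0,1].
This gives a 14×3 integer matrix of rank 3; reducing to Smith normal form yields diagonal entries (1,1,1).

Reading off H_k = ker ∂_k / im ∂_{k+1}:

  H_1: rank ker ∂_1 − rank ∂_2 = (14 − 9) − 3 = 2, and the invariant factors of ∂_2 are all 1, so H_1 = Z^2.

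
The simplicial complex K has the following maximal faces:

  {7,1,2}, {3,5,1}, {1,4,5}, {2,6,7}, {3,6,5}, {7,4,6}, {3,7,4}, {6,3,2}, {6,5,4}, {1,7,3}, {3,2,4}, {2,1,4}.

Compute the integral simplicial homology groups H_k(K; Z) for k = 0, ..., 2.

H_0 = Z,  H_1 = Z_2,  H_2 = 0.

Order the vertices as 1 < 2 < 3 < 4 < 5 < 6 < 7. Listing each simplex with vertices in this order, K has dimension 2 with simplices:

  0-simplices (7): [1], [2], [3], [4], [5], [6], [7]
  1-simplices (18): [1,2], [1,3], [1,4], [1,5], [1,7], [2,3], [2,4], [2,6], [2,7], [3,4], [3,5], [3,6], [3,7], [4,5], [4,6], [4,7], [5,6], [6,7]
  2-simplices (12): [1,2,4], [1,2,7], [1,3,5], [1,3,7], [1,4,5], [2,3,4], [2,3,6], [2,6,7], [3,4,7], [3,5,6], [4,5,6], [4,6,7]

so the chain groups are C_0 ≅ Z^7, C_1 ≅ Z^18, C_2 ≅ Z^12.

∂_1: C_1 → C_0 maps an edge to its endpoints' difference, ∂[p,q] = q − p. For instance
  ∂[3,4] = [4] − [3].
As a 7×18 matrix over Z this has rank 6, with invariant factors (1,1,1,1,1,1).

The boundary map ∂_2: C_2 → C_1 acts by ∂[p,q,r] = [q,r] − [p,r] + [p,q]. For instance
  ∂[1,2,4] = [2,4] − [1,4] + [1,2],
  ∂[4,6,7] = [6,7] − [4,7] + [4,6].
This gives a 18×12 integer matrix of rank 12; reducing to Smith normal form yields diagonal entries (1,1,1,1,1,1,1,1,1,1,1,2).

Computing H_k = (kernel of ∂_k) / (image of ∂_{k+1}):

  H_0: rank C_0 − rank ∂_1 = 7 − 6 = 1, and the invariant factors of ∂_1 are all 1, so H_0 = Z.
  H_1: rank ker ∂_1 − rank ∂_2 = (18 − 6) − 12 = 0, and ∂_2 has invariant factor 2 > 1, so H_1 = Z_2.
  H_2: rank ker ∂_2 − rank ∂_3 = (12 − 12) − 0 = 0, and there is no ∂_3, so H_2 = 0.

As a check, the Euler characteristic is 7 − 18 + 12 = 1, which agrees with 1 − 0 + 0 = 1.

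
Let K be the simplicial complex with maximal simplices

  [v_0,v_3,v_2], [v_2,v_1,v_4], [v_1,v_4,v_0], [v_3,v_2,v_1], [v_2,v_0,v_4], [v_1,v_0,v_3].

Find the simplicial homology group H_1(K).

H_1 = 0.

Order the vertices as v_0 < v_1 < v_2 < v_3 < v_4. Listing each simplex with vertices in this order, K has dimension 2 with simplices:

  0-simplices (5): [v_0], [v_1], [v_2], [v_3], [v_4]
  1-simplices (9): [v_0,v_1], [v_0,v_2], [v_0,v_3], [v_0,v_4], [v_1,v_2], [v_1,v_3], [v_1,v_4], [v_2,v_3], [v_2,v_4]
  2-simplices (6): [v_0,v_1,v_3], [v_0,v_1,v_4], [v_0,v_2,v_3], [v_0,v_2,v_4], [v_1,v_2,v_3], [v_1,v_2,v_4]

Hence C_0 ≅ Z^5, C_1 ≅ Z^9, C_2 ≅ Z^6.

The boundary map ∂_1: C_1 → C_0 is given by ∂[p,q] = [q] − [p]. For instance
  ∂[v_0,v_4] = [v_4] − [v_0].
The 5×9 boundary matrix has rank 4 and Smith normal form diag(1,1,1,1).

The boundary map ∂_2: C_2 → C_1 sends each 2-simplex [p,q,r] to [q,r] − [p,r] + [p,q]. For instance
  ∂[v_0,v_2,v_3] = [v_2,v_3] − [v_0,v_3] + [v_0,v_2],
  ∂[v_0,v_2,v_4] = [v_2,v_4] − [v_0,v_4] + [v_0,v_2].
The resulting 9×6 matrix has rank 5, and its Smith normal form has invariant factors (1,1,1,1,1).

Now H_k = ker ∂_k / im ∂_{k+1}, so:

  H_1: rank ker ∂_1 − rank ∂_2 = (9 − 4) − 5 = 0, and the invariant factors of ∂_2 are all 1, so H_1 = 0.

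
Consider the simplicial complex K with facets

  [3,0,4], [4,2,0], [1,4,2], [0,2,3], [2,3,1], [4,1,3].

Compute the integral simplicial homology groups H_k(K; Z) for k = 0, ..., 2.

Fix the vertex order 0 < 1 < 2 < 3 < 4 and write every simplex with vertices in increasing order. Then dim K = 2 and the simplices of K are:

  0-simplices (5): [0], [1], [2], [3], [4]
  1-simplices (9): [0,2], [0,3], [0,4], [1,2], [1,3], [1,4], [2,3], [2,4], [3,4]
  2-simplices (6): [0,2,3], [0,2,4], [0,3,4], [1,2,3], [1,2,4], [1,3,4]

so the chain groups are C_0 ≅ Z^5, C_1 ≅ Z^9, C_2 ≅ Z^6.

∂_1: C_1 → C_0 sends each edge [p,q] (with p < q) to q − p.
The 5×9 boundary matrix has rank 4 and Smith normal form diag(1,1,1,1).

The boundary map ∂_2: C_2 → C_1 maps a triangle to the signed sum of its edges. For instance
  ∂[1,2,3] = [2,3] − [1,3] + [1,2],
  ∂[0,3,4] = [3,4] − [0,4] + [0,3].
The resulting 9×6 matrix has rank 5, and its Smith normal form has invariant factors (1,1,1,1,1).

Computing H_k = (kernel of ∂_k) / (image of ∂_{k+1}):

  H_0: rank C_0 − rank ∂_1 = 5 − 4 = 1, and the invariant factors of ∂_1 are all 1, so H_0 ≅ Z.
  H_1: rank ker ∂_1 − rank ∂_2 = (9 − 4) − 5 = 0, and the invariant factors of ∂_2 are all 1, so H_1 ≅ 0.
  H_2: rank ker ∂_2 − rank ∂_3 = (6 − 5) − 0 = 1, and there is no ∂_3, so H_2 ≅ Z.

As a check, the Euler characteristic is 5 − 9 + 6 = 2, which agrees with 1 − 0 + 1 = 2.

H_0 ≅ Z,  H_1 = 0,  H_2 ≅ Z.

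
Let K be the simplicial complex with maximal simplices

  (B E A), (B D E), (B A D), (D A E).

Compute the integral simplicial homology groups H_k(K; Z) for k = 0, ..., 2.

H_0 ≅ Z,  H_1 = 0,  H_2 ≅ Z.

Order the vertices as A < B < D < E. Listing each simplex with vertices in this order, K has dimension 2 with simplices:

  0-simplices (4): A, B, D, E
  1-simplices (6): AB, AD, AE, BD, BE, DE
  2-simplices (4): ABD, ABE, ADE, BDE

so the chain groups are C_0 ≅ Z^4, C_1 ≅ Z^6, C_2 ≅ Z^4.

The boundary map ∂_1: C_1 → C_0 is given by ∂[p,q] = [q] − [p]. For instance
  ∂AE = E − A.
This gives a 4×6 integer matrix of rank 3; reducing to Smith normal form yields diagonal entries (1,1,1).

∂_2: C_2 → C_1 acts by ∂[p,q,r] = [q,r] − [p,r] + [p,q]. For instance
  ∂ABD = BD − AD + AB,
  ∂BDE = DE − BE + BD.
This gives a 6×4 integer matrix of rank 3; reducing to Smith normal form yields diagonal entries (1,1,1).

Computing H_k = (kernel of ∂_k) / (image of ∂_{k+1}):

  H_0: rank C_0 − rank ∂_1 = 4 − 3 = 1, and the invariant factors of ∂_1 are all 1, so H_0 ≅ Z.
  H_1: rank ker ∂_1 − rank ∂_2 = (6 − 3) − 3 = 0, and the invariant factors of ∂_2 are all 1, so H_1 ≅ 0.
  H_2: rank ker ∂_2 − rank ∂_3 = (4 − 3) − 0 = 1, and there is no ∂_3, so H_2 ≅ Z.

As a check, the Euler characteristic is 4 − 6 + 4 = 2, which agrees with 1 − 0 + 1 = 2.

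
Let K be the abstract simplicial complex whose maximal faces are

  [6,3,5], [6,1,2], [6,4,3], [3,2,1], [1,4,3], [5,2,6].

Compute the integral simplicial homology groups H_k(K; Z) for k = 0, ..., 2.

H_0 = Z,  H_1 = Z,  H_2 = 0.

Order the vertices as 1 < 2 < 3 < 4 < 5 < 6. Listing each simplex with vertices in this order, K has dimension 2 with simplices:

  0-simplices (6): [1], [2], [3], [4], [5], [6]
  1-simplices (12): [1,2], [1,3], [1,4], [1,6], [2,3], [2,5], [2,6], [3,4], [3,5], [3,6], [4,6], [5,6]
  2-simplices (6): [1,2,3], [1,2,6], [1,3,4], [2,5,6], [3,4,6], [3,5,6]

so the chain groups are C_0 ≅ Z^6, C_1 ≅ Z^12, C_2 ≅ Z^6.

The boundary map ∂_1: C_1 → C_0 maps an edge to its endpoints' difference, ∂[p,q] = q − p.
This gives a 6×12 integer matrix of rank 5; reducing to Smith normal form yields diagonal entries (1,1,1,1,1).

∂_2: C_2 → C_1 maps a triangle to the signed sum of its edges. For instance
  ∂[1,3,4] = [3,4] − [1,4] + [1,3],
  ∂[1,2,3] = [2,3] − [1,3] + [1,2].
The resulting 12×6 matrix has rank 6, and its Smith normal form has invariant factors (1,1,1,1,1,1).

Now H_k = ker ∂_k / im ∂_{k+1}, so:

  H_0: rank C_0 − rank ∂_1 = 6 − 5 = 1, and the invariant factors of ∂_1 are all 1, so H_0 ≅ Z.
  H_1: rank ker ∂_1 − rank ∂_2 = (12 − 5) − 6 = 1, and the invariant factors of ∂_2 are all 1, so H_1 ≅ Z.
  H_2: rank ker ∂_2 − rank ∂_3 = (6 − 6) − 0 = 0, and there is no ∂_3, so H_2 ≅ 0.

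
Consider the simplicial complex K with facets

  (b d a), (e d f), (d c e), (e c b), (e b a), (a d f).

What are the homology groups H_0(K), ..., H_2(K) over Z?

H_0 ≅ Z,  H_1 ≅ Z,  H_2 = 0.

K has 6 vertices, 12 edges, 6 triangles.
rank ∂_0 = 0, rank ∂_1 = 5 ⇒ b_0 = 6 − 0 − 5 = 1; all invariant factors of ∂_1 are 1 so no torsion. So H_0 = Z.
rank ∂_1 = 5, rank ∂_2 = 6 ⇒ b_1 = 12 − 5 − 6 = 1; all invariant factors of ∂_2 are 1 so no torsion. So H_1 = Z.
rank ∂_2 = 6, rank ∂_3 = 0 ⇒ b_2 = 6 − 6 − 0 = 0. So H_2 = 0.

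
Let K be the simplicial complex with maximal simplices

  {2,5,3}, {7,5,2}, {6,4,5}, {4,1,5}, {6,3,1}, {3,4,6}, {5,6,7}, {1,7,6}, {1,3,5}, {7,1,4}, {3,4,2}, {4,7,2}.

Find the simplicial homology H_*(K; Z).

H_0 = Z,  H_1 = Z/2,  H_2 = 0.

Order the vertices as 1 < 2 < 3 < 4 < 5 < 6 < 7. Listing each simplex with vertices in this order, K has dimension 2 with simplices:

  0-simplices (7): [1], [2], [3], [4], [5], [6], [7]
  1-simplices (18): [1,3], [1,4], [1,5], [1,6], [1,7], [2,3], [2,4], [2,5], [2,7], [3,4], [3,5], [3,6], [4,5], [4,6], [4,7], [5,6], [5,7], [6,7]
  2-simplices (12): [1,3,5], [1,3,6], [1,4,5], [1,4,7], [1,6,7], [2,3,4], [2,3,5], [2,4,7], [2,5,7], [3,4,6], [4,5,6], [5,6,7]

giving chain groups C_0 ≅ Z^7, C_1 ≅ Z^18, C_2 ≅ Z^12.

∂_1: C_1 → C_0 maps an edge to its endpoints' difference, ∂[p,q] = q − p.
This gives a 7×18 integer matrix of rank 6; reducing to Smith normal form yields diagonal entries (1,1,1,1,1,1).

The boundary map ∂_2: C_2 → C_1 acts by ∂[p,q,r] = [q,r] − [p,r] + [p,q]. For instance
  ∂[4,5,6] = [5,6] − [4,6] + [4,5],
  ∂[1,3,6] = [3,6] − [1,6] + [1,3].
The 18×12 boundary matrix has rank 12 and Smith normal form diag(1,1,1,1,1,1,1,1,1,1,1,2).

Computing H_k = (kernel of ∂_k) / (image of ∂_{k+1}):

  H_0: rank C_0 − rank ∂_1 = 7 − 6 = 1, and the invariant factors of ∂_1 are all 1, so H_0 = Z.
  H_1: rank ker ∂_1 − rank ∂_2 = (18 − 6) − 12 = 0, and ∂_2 has invariant factor 2 > 1, so H_1 = Z/2.
  H_2: rank ker ∂_2 − rank ∂_3 = (12 − 12) − 0 = 0, and there is no ∂_3, so H_2 = 0.

(K is a triangulation of the real projective plane RP^2.)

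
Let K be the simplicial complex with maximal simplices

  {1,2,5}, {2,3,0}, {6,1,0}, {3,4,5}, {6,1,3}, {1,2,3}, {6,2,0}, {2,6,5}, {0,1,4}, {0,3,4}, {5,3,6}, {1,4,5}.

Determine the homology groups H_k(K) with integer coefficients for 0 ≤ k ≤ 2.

Fix the vertex order 0 < 1 < 2 < 3 < 4 < 5 < 6 and write every simplex with vertices in increasing order. Then dim K = 2 and the simplices of K are:

  0-simplices (7): [0], [1], [2], [3], [4], [5], [6]
  1-simplices (18): [0,1], [0,2], [0,3], [0,4], [0,6], [1,2], [1,3], [1,4], [1,5], [1,6], [2,3], [2,5], [2,6], [3,4], [3,5], [3,6], [4,5], [5,6]
  2-simplices (12): [0,1,4], [0,1,6], [0,2,3], [0,2,6], [0,3,4], [1,2,3], [1,2,5], [1,3,6], [1,4,5], [2,5,6], [3,4,5], [3,5,6]

Hence C_0 ≅ Z^7, C_1 ≅ Z^18, C_2 ≅ Z^12.

Boundary ∂_1: C_1 → C_0 sends each edge [p,q] (with p < q) to q − p.
The 7×18 boundary matrix has rank 6 and Smith normal form diag(1,1,1,1,1,1).

Boundary ∂_2: C_2 → C_1 sends each 2-simplex [p,q,r] to [q,r] − [p,r] + [p,q]. For instance
  ∂[1,2,5] = [2,5] − [1,5] + [1,2],
  ∂[0,3,4] = [3,4] − [0,4] + [0,3].
This gives a 18×12 integer matrix of rank 12; reducing to Smith normal form yields diagonal entries (1,1,1,1,1,1,1,1,1,1,1,2).

Reading off H_k = ker ∂_k / im ∂_{k+1}:

  H_0: rank C_0 − rank ∂_1 = 7 − 6 = 1, and the invariant factors of ∂_1 are all 1, so H_0 ≅ Z.
  H_1: rank ker ∂_1 − rank ∂_2 = (18 − 6) − 12 = 0, and ∂_2 has invariant factor 2 > 1, so H_1 ≅ Z/2.
  H_2: rank ker ∂_2 − rank ∂_3 = (12 − 12) − 0 = 0, and there is no ∂_3, so H_2 ≅ 0.

H_0 ≅ Z,  H_1 ≅ Z/2,  H_2 = 0.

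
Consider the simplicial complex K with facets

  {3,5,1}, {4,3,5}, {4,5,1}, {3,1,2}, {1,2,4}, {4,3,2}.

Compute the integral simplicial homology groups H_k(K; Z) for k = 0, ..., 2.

Order the vertices as 1 < 2 < 3 < 4 < 5. Listing each simplex with vertices in this order, K has dimension 2 with simplices:

  0-simplices (5): [1], [2], [3], [4], [5]
  1-simplices (9): [1,2], [1,3], [1,4], [1,5], [2,3], [2,4], [3,4], [3,5], [4,5]
  2-simplices (6): [1,2,3], [1,2,4], [1,3,5], [1,4,5], [2,3,4], [3,4,5]

giving chain groups C_0 ≅ Z^5, C_1 ≅ Z^9, C_2 ≅ Z^6.

The boundary map ∂_1: C_1 → C_0 is given by ∂[p,q] = [q] − [p].
As a 5×9 matrix over Z this has rank 4, with invariant factors (1,1,1,1).

∂_2: C_2 → C_1 acts by ∂[p,q,r] = [q,r] − [p,r] + [p,q]. For instance
  ∂[3,4,5] = [4,5] − [3,5] + [3,4],
  ∂[2,3,4] = [3,4] − [2,4] + [2,3].
The 9×6 boundary matrix has rank 5 and Smith normal form diag(1,1,1,1,1).

Reading off H_k = ker ∂_k / im ∂_{k+1}:

  H_0: rank C_0 − rank ∂_1 = 5 − 4 = 1, and the invariant factors of ∂_1 are all 1, so H_0 ≅ Z.
  H_1: rank ker ∂_1 − rank ∂_2 = (9 − 4) − 5 = 0, and the invariant factors of ∂_2 are all 1, so H_1 ≅ 0.
  H_2: rank ker ∂_2 − rank ∂_3 = (6 − 5) − 0 = 1, and there is no ∂_3, so H_2 ≅ Z.

H_0 = Z,  H_1 = 0,  H_2 = Z.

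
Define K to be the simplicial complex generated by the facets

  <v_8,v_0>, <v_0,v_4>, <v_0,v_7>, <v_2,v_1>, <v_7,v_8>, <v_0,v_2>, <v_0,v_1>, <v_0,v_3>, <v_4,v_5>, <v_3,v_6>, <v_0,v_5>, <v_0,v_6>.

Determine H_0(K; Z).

We work with the vertex ordering v_0 < v_1 < v_2 < v_3 < v_4 < v_5 < v_6 < v_7 < v_8. The simplices of K, each written with vertices in increasing order, are:

  0-simplices (9): [v_0], [v_1], [v_2], [v_3], [v_4], [v_5], [v_6], [v_7], [v_8]
  1-simplices (12): [v_0,v_1], [v_0,v_2], [v_0,v_3], [v_0,v_4], [v_0,v_5], [v_0,v_6], [v_0,v_7], [v_0,v_8], [v_1,v_2], [v_3,v_6], [v_4,v_5], [v_7,v_8]

so the chain groups are C_0 ≅ Z^9, C_1 ≅ Z^12.

The boundary map ∂_1: C_1 → C_0 maps an edge to its endpoints' difference, ∂[p,q] = q − p. For instance
  ∂[v_4,v_5] = [v_5] − [v_4].
The resulting 9×12 matrix has rank 8, and its Smith normal form has invariant factors (1,1,1,1,1,1,1,1).

Reading off H_k = ker ∂_k / im ∂_{k+1}:

  H_0: rank C_0 − rank ∂_1 = 9 − 8 = 1, and the invariant factors of ∂_1 are all 1, so H_0 ≅ Z.

H_0 = Z.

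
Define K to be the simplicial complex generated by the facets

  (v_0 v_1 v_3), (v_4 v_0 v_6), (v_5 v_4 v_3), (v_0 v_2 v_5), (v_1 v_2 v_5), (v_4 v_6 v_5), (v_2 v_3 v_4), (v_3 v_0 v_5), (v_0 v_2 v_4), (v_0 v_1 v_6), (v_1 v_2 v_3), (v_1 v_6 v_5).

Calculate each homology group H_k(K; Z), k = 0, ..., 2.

Order the vertices as v_0 < v_1 < v_2 < v_3 < v_4 < v_5 < v_6. Listing each simplex with vertices in this order, K has dimension 2 with simplices:

  0-simplices (7): [v_0], [v_1], [v_2], [v_3], [v_4], [v_5], [v_6]
  1-simplices (18): (18 of them)
  2-simplices (12): (12 of them)

Hence C_0 ≅ Z^7, C_1 ≅ Z^18, C_2 ≅ Z^12.

∂_1: C_1 → C_0 maps an edge to its endpoints' difference, ∂[p,q] = q − p. For instance
  ∂[v_2,v_5] = [v_5] − [v_2].
This gives a 7×18 integer matrix of rank 6; reducing to Smith normal form yields diagonal entries (1,1,1,1,1,1).

∂_2: C_2 → C_1 acts by ∂[p,q,r] = [q,r] − [p,r] + [p,q]. For instance
  ∂[v_1,v_5,v_6] = [v_5,v_6] − [v_1,v_6] + [v_1,v_5],
  ∂[v_0,v_2,v_5] = [v_2,v_5] − [v_0,v_5] + [v_0,v_2].
The 18×12 boundary matrix has rank 12 and Smith normal form diag(1,1,1,1,1,1,1,1,1,1,1,2).

Now H_k = ker ∂_k / im ∂_{k+1}, so:

  H_0: rank C_0 − rank ∂_1 = 7 − 6 = 1, and the invariant factors of ∂_1 are all 1, so H_0 = Z.
  H_1: rank ker ∂_1 − rank ∂_2 = (18 − 6) − 12 = 0, and ∂_2 has invariant factor 2 > 1, so H_1 = Z/2Z.
  H_2: rank ker ∂_2 − rank ∂_3 = (12 − 12) − 0 = 0, and there is no ∂_3, so H_2 = 0.

(K is a triangulation of the real projective plane RP^2.)

H_0 ≅ Z,  H_1 ≅ Z/2Z,  H_2 = 0.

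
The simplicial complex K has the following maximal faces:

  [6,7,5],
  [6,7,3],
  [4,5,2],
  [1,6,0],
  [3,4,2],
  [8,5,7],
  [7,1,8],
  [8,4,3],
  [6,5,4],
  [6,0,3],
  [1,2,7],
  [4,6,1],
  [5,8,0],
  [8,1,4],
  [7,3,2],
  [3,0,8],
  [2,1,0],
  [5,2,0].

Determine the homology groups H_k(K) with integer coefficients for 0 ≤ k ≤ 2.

H_0 = Z,  H_1 = Z^2,  H_2 = Z.

Order the vertices as 0 < 1 < 2 < 3 < 4 < 5 < 6 < 7 < 8. Listing each simplex with vertices in this order, K has dimension 2 with simplices:

  0-simplices (9): [0], [1], [2], [3], [4], [5], [6], [7], [8]
  1-simplices (27): (27 of them)
  2-simplices (18): [0,1,2], [0,1,6], [0,2,5], [0,3,6], [0,3,8], [0,5,8], [1,2,7], [1,4,6], [1,4,8], [1,7,8], [2,3,4], [2,3,7], [2,4,5], [3,4,8], [3,6,7], [4,5,6], [5,6,7], [5,7,8]

Hence C_0 ≅ Z^9, C_1 ≅ Z^27, C_2 ≅ Z^18.

Boundary ∂_1: C_1 → C_0 sends each edge [p,q] (with p < q) to q − p.
The 9×27 boundary matrix has rank 8 and Smith normal form diag(1,1,1,1,1,1,1,1).

The boundary map ∂_2: C_2 → C_1 maps a triangle to the signed sum of its edges. For instance
  ∂[5,6,7] = [6,7] − [5,7] + [5,6],
  ∂[4,5,6] = [5,6] − [4,6] + [4,5].
This gives a 27×18 integer matrix of rank 17; reducing to Smith normal form yields diagonal entries (1,1,1,1,1,1,1,1,1,1,1,1,1,1,1,1,1).

Reading off H_k = ker ∂_k / im ∂_{k+1}:

  H_0: rank C_0 − rank ∂_1 = 9 − 8 = 1, and the invariant factors of ∂_1 are all 1, so H_0 ≅ Z.
  H_1: rank ker ∂_1 − rank ∂_2 = (27 − 8) − 17 = 2, and the invariant factors of ∂_2 are all 1, so H_1 ≅ Z^2.
  H_2: rank ker ∂_2 − rank ∂_3 = (18 − 17) − 0 = 1, and there is no ∂_3, so H_2 ≅ Z.

As a check, the Euler characteristic is 9 − 27 + 18 = 0, which agrees with 1 − 2 + 1 = 0.
(K is a triangulation of the torus T^2.)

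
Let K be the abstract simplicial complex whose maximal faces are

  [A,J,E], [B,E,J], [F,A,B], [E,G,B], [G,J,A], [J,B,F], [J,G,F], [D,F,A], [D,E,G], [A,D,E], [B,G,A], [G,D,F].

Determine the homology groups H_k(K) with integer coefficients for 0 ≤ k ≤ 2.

H_0 ≅ Z,  H_1 ≅ Z/2,  H_2 = 0.

Fix the vertex order A < B < D < E < F < G < J and write every simplex with vertices in increasing order. Then dim K = 2 and the simplices of K are:

  0-simplices (7): A, B, D, E, F, G, J
  1-simplices (18): AB, AD, AE, AF, AG, AJ, BE, BF, BG, BJ, DE, DF, DG, EG, EJ, FG, FJ, GJ
  2-simplices (12): ABF, ABG, ADE, ADF, AEJ, AGJ, BEG, BEJ, BFJ, DEG, DFG, FGJ

giving chain groups C_0 ≅ Z^7, C_1 ≅ Z^18, C_2 ≅ Z^12.

The boundary map ∂_1: C_1 → C_0 maps an edge to its endpoints' difference, ∂[p,q] = q − p. For instance
  ∂AF = F − A.
The 7×18 boundary matrix has rank 6 and Smith normal form diag(1,1,1,1,1,1).

The boundary map ∂_2: C_2 → C_1 maps a triangle to the signed sum of its edges. For instance
  ∂ABF = BF − AF + AB,
  ∂AGJ = GJ − AJ + AG.
The resulting 18×12 matrix has rank 12, and its Smith normal form has invariant factors (1,1,1,1,1,1,1,1,1,1,1,2).

Now H_k = ker ∂_k / im ∂_{k+1}, so:

  H_0: rank C_0 − rank ∂_1 = 7 − 6 = 1, and the invariant factors of ∂_1 are all 1, so H_0 ≅ Z.
  H_1: rank ker ∂_1 − rank ∂_2 = (18 − 6) − 12 = 0, and ∂_2 has invariant factor 2 > 1, so H_1 ≅ Z/2.
  H_2: rank ker ∂_2 − rank ∂_3 = (12 − 12) − 0 = 0, and there is no ∂_3, so H_2 ≅ 0.

As a check, the Euler characteristic is 7 − 18 + 12 = 1, which agrees with 1 − 0 + 0 = 1.
(K is a triangulation of the real projective plane RP^2.)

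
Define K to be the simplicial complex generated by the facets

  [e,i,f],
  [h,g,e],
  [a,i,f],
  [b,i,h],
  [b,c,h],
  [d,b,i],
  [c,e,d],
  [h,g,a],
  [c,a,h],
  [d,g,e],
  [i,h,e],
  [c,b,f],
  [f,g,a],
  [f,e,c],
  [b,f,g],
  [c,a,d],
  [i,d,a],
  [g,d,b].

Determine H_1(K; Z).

Fix the vertex order a < b < c < d < e < f < g < h < i and write every simplex with vertices in increasing order. Then dim K = 2 and the simplices of K are:

  0-simplices (9): a, b, c, d, e, f, g, h, i
  1-simplices (27): ac, ad, af, ag, ah, ai, bc, bd, bf, bg, bh, bi, cd, ce, cf, ch, de, dg, di, ef, eg, eh, ei, fg, fi, gh, hi
  2-simplices (18): acd, ach, adi, afg, afi, agh, bcf, bch, bdg, bdi, bfg, bhi, cde, cef, deg, efi, egh, ehi

giving chain groups C_0 ≅ Z^9, C_1 ≅ Z^27, C_2 ≅ Z^18.

The boundary map ∂_1: C_1 → C_0 sends each edge [p,q] (with p < q) to q − p.
This gives a 9×27 integer matrix of rank 8; reducing to Smith normal form yields diagonal entries (1,1,1,1,1,1,1,1).

∂_2: C_2 → C_1 maps a triangle to the signed sum of its edges. For instance
  ∂acd = cd − ad + ac,
  ∂ehi = hi − ei + eh.
The resulting 27×18 matrix has rank 17, and its Smith normal form has invariant factors (1,1,1,1,1,1,1,1,1,1,1,1,1,1,1,1,1).

Computing H_k = (kernel of ∂_k) / (image of ∂_{k+1}):

  H_1: rank ker ∂_1 − rank ∂_2 = (27 − 8) − 17 = 2, and the invariant factors of ∂_2 are all 1, so H_1 = Z^2.

(K is a triangulation of the torus T^2.)

H_1 ≅ Z^2.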